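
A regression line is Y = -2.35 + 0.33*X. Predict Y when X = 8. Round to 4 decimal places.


Plug X = 8 into Y = -2.35 + 0.33*X:
Y = -2.35 + 2.6400 = 0.2900.

0.2900


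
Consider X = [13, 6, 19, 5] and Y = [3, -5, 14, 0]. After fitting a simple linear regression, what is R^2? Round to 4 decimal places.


After computing the OLS fit (b0=-9.1903, b1=1.1340):
SSres = 28.4388, SStot = 194.0000.
R^2 = 1 - 28.4388/194.0000 = 0.8534.

0.8534


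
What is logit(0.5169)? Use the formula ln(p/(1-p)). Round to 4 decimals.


Compute the odds: 0.5169/0.4831 = 1.0700.
Take the natural log: ln(1.0700) = 0.0676.

0.0676


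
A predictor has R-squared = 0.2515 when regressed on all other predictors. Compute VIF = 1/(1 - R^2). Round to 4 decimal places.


VIF = 1 / (1 - 0.2515).
= 1 / 0.7485 = 1.3360.

1.3360


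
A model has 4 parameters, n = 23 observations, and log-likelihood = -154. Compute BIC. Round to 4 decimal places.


k * ln(n) = 4 * ln(23) = 4 * 3.135494 = 12.541976.
-2 * loglik = -2 * (-154) = 308.
BIC = 12.541976 + 308 = 320.541976, which rounds to 320.5420.

320.5420


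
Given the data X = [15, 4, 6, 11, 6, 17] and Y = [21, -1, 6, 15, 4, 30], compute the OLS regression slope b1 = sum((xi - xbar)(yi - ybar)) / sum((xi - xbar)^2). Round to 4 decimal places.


Calculate xbar = 9.8333, ybar = 12.5000.
S_xx = 142.8333, S_xy = 308.5000.
Using b1 = S_xy / S_xx = 308.5000 / 142.8333, we get b1 = 2.1599.

2.1599


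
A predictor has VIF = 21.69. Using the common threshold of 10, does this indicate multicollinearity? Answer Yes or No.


Compare VIF = 21.69 to the threshold of 10.
21.69 >= 10, so the answer is Yes.

Yes


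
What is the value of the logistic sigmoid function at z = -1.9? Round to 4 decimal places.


Compute exp(1.9000) = 6.6859.
Sigmoid = 1 / (1 + 6.6859) = 1 / 7.6859 = 0.1301.

0.1301


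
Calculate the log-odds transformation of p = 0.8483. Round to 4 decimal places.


1 - p = 0.1517.
p/(1-p) = 5.5920.
logit = ln(5.5920) = 1.7213.

1.7213


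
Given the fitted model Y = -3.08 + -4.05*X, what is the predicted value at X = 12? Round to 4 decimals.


Substitute X = 12 into the equation:
Y = -3.08 + -4.05 * 12 = -3.08 + -48.6000 = -51.6800.

-51.6800


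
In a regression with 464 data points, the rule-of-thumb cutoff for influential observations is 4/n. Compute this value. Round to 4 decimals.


Cook's distance cutoff = 4/n = 4/464.
= 0.0086.

0.0086


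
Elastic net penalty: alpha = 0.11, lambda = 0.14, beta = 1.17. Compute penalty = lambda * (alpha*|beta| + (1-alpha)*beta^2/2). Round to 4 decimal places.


L1 component = 0.11 * |1.17| = 0.1287.
L2 component = 0.89 * 1.17^2 / 2 = 0.6092.
Penalty = 0.14 * (0.1287 + 0.6092) = 0.14 * 0.7379 = 0.1033.

0.1033


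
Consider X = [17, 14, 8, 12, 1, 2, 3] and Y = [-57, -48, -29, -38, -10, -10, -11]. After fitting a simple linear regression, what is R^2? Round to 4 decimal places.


The fitted line is Y = -4.2218 + -3.0429*X.
SSres = 23.2665, SStot = 2272.0000.
R^2 = 1 - SSres/SStot = 0.9898.

0.9898


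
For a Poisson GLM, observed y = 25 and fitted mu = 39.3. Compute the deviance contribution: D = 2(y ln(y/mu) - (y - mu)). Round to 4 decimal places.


First: ln(25/39.3) = -0.452349.
Then: 25 * -0.452349 = -11.308725.
y - mu = 25 - 39.3 = -14.3.
D = 2(-11.308725 - -14.3) = 5.982550, which rounds to 5.9826.

5.9826


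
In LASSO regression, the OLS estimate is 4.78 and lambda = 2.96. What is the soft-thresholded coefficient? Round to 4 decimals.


Check: |4.78| = 4.78 vs lambda = 2.96.
Since |beta| > lambda, coefficient = sign(beta)*(|beta| - lambda) = 1.8200.
Soft-thresholded coefficient = 1.8200.

1.8200


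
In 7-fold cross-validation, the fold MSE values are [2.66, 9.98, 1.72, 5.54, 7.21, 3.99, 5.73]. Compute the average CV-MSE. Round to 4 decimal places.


Add all fold MSEs: 36.8300.
Divide by k = 7: 36.8300/7 = 5.2614.

5.2614


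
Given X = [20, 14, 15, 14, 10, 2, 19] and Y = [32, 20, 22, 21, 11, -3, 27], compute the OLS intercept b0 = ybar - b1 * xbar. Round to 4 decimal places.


Compute b1 = 1.8901 from the OLS formula.
With xbar = 13.4286 and ybar = 18.5714, the intercept is:
b0 = 18.5714 - 1.8901 * 13.4286 = -6.8101.

-6.8101


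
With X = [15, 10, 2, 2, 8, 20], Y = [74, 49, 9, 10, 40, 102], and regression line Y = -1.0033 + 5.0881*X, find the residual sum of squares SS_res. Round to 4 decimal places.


Compute predicted values, then residuals = yi - yhat_i.
Residuals: [-1.3182, -0.8777, -0.1729, 0.8271, 0.2985, 1.2413].
SSres = sum(residual^2) = 4.8519.

4.8519


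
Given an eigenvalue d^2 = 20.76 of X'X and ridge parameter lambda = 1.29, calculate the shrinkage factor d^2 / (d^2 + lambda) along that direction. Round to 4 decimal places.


d^2 + lambda = 20.76 + 1.29 = 22.0500.
Shrinkage factor = 20.76/22.0500 = 0.9415.

0.9415


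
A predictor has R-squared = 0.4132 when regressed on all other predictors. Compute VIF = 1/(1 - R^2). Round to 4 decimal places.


Using VIF = 1/(1 - R^2_j):
1 - 0.4132 = 0.5868.
VIF = 1.7042.

1.7042


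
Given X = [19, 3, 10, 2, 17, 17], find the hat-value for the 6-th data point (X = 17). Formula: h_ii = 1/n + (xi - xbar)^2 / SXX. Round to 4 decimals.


Compute xbar = 11.3333 with n = 6 observations.
SXX = 281.3333.
Leverage = 1/6 + (17 - 11.3333)^2/281.3333 = 0.2808.

0.2808


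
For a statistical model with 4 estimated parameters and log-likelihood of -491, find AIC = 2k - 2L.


AIC = 2*4 - 2*(-491).
= 8 + 982 = 990.

990


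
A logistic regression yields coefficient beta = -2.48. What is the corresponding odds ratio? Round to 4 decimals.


exp(-2.48) = 0.0837.
So the odds ratio is 0.0837.

0.0837


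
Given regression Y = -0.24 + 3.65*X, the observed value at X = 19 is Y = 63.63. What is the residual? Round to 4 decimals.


Fitted value at X = 19 is yhat = -0.24 + 3.65*19 = 69.1100.
Residual = 63.63 - 69.1100 = -5.4800.

-5.4800


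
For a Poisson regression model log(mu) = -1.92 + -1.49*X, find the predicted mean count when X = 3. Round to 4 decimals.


Compute eta = -1.92 + -1.49 * 3 = -6.3900.
Apply inverse link: mu = e^-6.3900 = 0.0017.

0.0017


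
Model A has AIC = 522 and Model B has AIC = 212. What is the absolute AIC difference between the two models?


|AIC_A - AIC_B| = |522 - 212| = 310.
Model B is preferred (lower AIC).

310


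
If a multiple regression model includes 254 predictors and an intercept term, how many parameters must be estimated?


Each predictor gets one coefficient, plus one intercept.
Total parameters = 254 + 1 = 255.

255


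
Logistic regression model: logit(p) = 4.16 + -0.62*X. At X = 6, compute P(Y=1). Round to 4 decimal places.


Compute z = 4.16 + (-0.62)(6) = 0.4400.
exp(-z) = 0.6440.
P = 1/(1 + 0.6440) = 0.6083.

0.6083


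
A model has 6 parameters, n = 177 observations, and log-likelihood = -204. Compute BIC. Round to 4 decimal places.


ln(177) = 5.176150.
k * ln(n) = 6 * 5.176150 = 31.056900.
-2L = 408.
BIC = 31.056900 + 408 = 439.056900, which rounds to 439.0569.

439.0569


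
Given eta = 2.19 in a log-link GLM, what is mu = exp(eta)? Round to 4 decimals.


The inverse log link gives:
mu = exp(2.19) = 8.9352.

8.9352


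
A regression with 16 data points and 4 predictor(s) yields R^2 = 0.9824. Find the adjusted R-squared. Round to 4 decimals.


Plug in: Adj R^2 = 1 - (1 - 0.9824) * 15/11.
= 1 - 0.0176 * 15/11
= 1 - 0.2640 / 11
= 1 - 0.0240 = 0.9760.

0.9760


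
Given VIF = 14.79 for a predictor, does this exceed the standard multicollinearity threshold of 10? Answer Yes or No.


The threshold is 10.
VIF = 14.79 is >= 10.
Multicollinearity indication: Yes.

Yes


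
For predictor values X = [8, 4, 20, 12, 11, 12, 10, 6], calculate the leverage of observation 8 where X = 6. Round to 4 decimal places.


Compute xbar = 10.3750 with n = 8 observations.
SXX = 163.8750.
Leverage = 1/8 + (6 - 10.3750)^2/163.8750 = 0.2418.

0.2418


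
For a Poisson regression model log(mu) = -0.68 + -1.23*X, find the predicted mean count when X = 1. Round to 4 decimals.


eta = -0.68 + -1.23 * 1 = -1.9100.
mu = exp(-1.9100) = 0.1481.

0.1481


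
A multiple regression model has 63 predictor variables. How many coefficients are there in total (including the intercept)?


Total coefficients = number of predictors + 1 (for the intercept).
= 63 + 1 = 64.

64


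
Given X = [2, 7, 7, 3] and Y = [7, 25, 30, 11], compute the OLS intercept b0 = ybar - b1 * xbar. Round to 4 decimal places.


Compute b1 = 4.1084 from the OLS formula.
With xbar = 4.7500 and ybar = 18.2500, the intercept is:
b0 = 18.2500 - 4.1084 * 4.7500 = -1.2651.

-1.2651


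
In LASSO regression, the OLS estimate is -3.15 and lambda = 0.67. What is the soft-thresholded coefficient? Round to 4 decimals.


Absolute value: |-3.15| = 3.15.
Compare to lambda = 0.67.
Since |beta| > lambda, coefficient = sign(beta)*(|beta| - lambda) = -2.4800.

-2.4800


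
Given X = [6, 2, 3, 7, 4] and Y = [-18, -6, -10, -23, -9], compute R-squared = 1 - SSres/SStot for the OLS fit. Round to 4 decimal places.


After computing the OLS fit (b0=1.2791, b1=-3.2907):
SSres = 12.5465, SStot = 198.8000.
R^2 = 1 - 12.5465/198.8000 = 0.9369.

0.9369


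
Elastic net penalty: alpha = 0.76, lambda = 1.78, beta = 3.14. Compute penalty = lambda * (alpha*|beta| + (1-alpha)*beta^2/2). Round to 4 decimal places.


Compute:
L1 = 0.76 * 3.14 = 2.3864.
L2 = 0.24 * 3.14^2 / 2 = 1.1832.
Penalty = 1.78 * (2.3864 + 1.1832) = 6.3538.

6.3538


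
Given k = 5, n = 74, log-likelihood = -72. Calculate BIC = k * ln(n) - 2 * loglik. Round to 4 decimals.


Compute k*ln(n) = 5*ln(74) = 5*4.304065 = 21.520325.
Then -2*loglik = 144.
BIC = 21.520325 + 144 = 165.520325, which rounds to 165.5203.

165.5203


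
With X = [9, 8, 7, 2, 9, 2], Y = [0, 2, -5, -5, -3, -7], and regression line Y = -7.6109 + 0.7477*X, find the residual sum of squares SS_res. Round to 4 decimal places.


For each point, residual = actual - predicted.
Residuals: [0.8816, 3.6293, -2.6230, 1.1155, -2.1184, -0.8845].
Sum of squared residuals = 27.3435.

27.3435


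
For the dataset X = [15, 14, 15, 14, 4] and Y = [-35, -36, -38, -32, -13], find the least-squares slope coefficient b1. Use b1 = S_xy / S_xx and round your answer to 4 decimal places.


The sample means are xbar = 12.4000 and ybar = -30.8000.
Compute S_xx = 89.2000 and S_xy = -189.4000.
Slope b1 = S_xy / S_xx = -189.4000 / 89.2000 = -2.1233.

-2.1233


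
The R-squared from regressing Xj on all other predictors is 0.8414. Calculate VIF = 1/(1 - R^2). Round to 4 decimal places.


VIF = 1 / (1 - 0.8414).
= 1 / 0.1586 = 6.3052.

6.3052


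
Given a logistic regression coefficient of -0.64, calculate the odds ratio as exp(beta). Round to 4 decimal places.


The odds ratio is computed as:
OR = e^(-0.64) = 0.5273.

0.5273


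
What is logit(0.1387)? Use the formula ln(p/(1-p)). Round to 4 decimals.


Compute the odds: 0.1387/0.8613 = 0.1610.
Take the natural log: ln(0.1610) = -1.8261.

-1.8261


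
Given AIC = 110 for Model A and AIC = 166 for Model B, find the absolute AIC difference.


Compute |110 - 166| = 56.
Model A has the smaller AIC.

56


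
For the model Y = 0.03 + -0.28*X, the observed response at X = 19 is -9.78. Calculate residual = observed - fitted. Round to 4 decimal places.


Predicted = 0.03 + -0.28 * 19 = -5.2900.
Residual = -9.78 - -5.2900 = -4.4900.

-4.4900


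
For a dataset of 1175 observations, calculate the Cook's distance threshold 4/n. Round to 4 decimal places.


Using the rule of thumb:
Threshold = 4 / 1175 = 0.0034.

0.0034


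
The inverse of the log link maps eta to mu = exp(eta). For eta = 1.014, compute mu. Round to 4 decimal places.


The inverse log link gives:
mu = exp(1.014) = 2.7566.

2.7566


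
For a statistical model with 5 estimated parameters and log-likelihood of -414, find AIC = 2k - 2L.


AIC = 2k - 2*loglik = 2(5) - 2(-414).
= 10 + 828 = 838.

838


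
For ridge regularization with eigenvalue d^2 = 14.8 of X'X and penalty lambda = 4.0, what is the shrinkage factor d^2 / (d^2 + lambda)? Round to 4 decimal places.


d^2 + lambda = 14.8 + 4.0 = 18.8000.
Shrinkage factor = 14.8/18.8000 = 0.7872.

0.7872


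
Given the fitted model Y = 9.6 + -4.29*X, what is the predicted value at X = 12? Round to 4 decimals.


Plug X = 12 into Y = 9.6 + -4.29*X:
Y = 9.6 + -51.4800 = -41.8800.

-41.8800


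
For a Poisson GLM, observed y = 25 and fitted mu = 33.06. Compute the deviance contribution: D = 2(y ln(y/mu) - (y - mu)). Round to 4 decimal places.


y/mu = 25/33.06 = 0.756201 (approx.), and ln(25/33.06) = -0.279448.
y * ln(y/mu) = 25 * -0.279448 = -6.986200.
y - mu = -8.06.
D = 2 * (-6.986200 - -8.06) = 2.147600, which rounds to 2.1476.

2.1476


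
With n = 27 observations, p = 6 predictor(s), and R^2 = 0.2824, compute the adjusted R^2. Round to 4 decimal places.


Using the formula:
(1 - 0.2824) = 0.7176.
Multiply by 26/20: 0.7176 * 26 = 18.6576, then 18.6576 / 20 = 0.9329.
Adj R^2 = 1 - 0.9329 = 0.0671.

0.0671


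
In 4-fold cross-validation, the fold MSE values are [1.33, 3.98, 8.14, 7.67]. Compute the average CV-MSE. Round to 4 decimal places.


Sum of fold MSEs = 21.1200.
Average = 21.1200 / 4 = 5.2800.

5.2800


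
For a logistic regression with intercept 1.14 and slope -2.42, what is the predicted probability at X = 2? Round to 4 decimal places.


z = 1.14 + -2.42 * 2 = -3.7000.
Sigmoid: P = 1 / (1 + exp(3.7000)) = 0.0241.

0.0241


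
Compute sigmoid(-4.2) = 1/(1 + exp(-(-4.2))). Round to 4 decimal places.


First, exp(4.2000) = 66.6863.
Then sigma(z) = 1/(1 + 66.6863) = 0.0148.

0.0148


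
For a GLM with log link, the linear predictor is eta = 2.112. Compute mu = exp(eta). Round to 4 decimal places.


mu = exp(eta) = exp(2.112).
= 8.2648.

8.2648


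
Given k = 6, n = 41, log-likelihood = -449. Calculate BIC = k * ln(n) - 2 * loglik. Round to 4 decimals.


k * ln(n) = 6 * ln(41) = 6 * 3.713572 = 22.281432.
-2 * loglik = -2 * (-449) = 898.
BIC = 22.281432 + 898 = 920.281432, which rounds to 920.2814.

920.2814


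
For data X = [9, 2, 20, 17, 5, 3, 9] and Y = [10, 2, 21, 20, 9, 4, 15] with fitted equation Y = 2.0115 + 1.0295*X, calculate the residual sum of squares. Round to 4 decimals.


Compute predicted values, then residuals = yi - yhat_i.
Residuals: [-1.2770, -2.0705, -1.6015, 0.4870, 1.8410, -1.1000, 3.7230].
SSres = sum(residual^2) = 27.1797.

27.1797


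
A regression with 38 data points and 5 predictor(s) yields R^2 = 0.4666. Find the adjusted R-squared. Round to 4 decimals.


Using the formula:
(1 - 0.4666) = 0.5334.
Multiply by 37/32: 0.5334 * 37 = 19.7358, then 19.7358 / 32 = 0.6167.
Adj R^2 = 1 - 0.6167 = 0.3833.

0.3833


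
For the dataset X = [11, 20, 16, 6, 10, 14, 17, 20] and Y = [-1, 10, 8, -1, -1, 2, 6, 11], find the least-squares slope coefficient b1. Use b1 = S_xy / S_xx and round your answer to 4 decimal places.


Calculate xbar = 14.2500, ybar = 4.2500.
S_xx = 173.5000, S_xy = 166.5000.
Using b1 = S_xy / S_xx = 166.5000 / 173.5000, we get b1 = 0.9597.

0.9597


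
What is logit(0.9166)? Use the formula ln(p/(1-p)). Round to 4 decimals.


Compute the odds: 0.9166/0.0834 = 10.9904.
Take the natural log: ln(10.9904) = 2.3970.

2.3970


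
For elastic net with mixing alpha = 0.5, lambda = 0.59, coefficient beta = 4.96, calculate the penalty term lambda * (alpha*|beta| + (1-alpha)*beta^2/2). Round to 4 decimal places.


Compute:
L1 = 0.5 * 4.96 = 2.4800.
L2 = 0.5 * 4.96^2 / 2 = 6.1504.
Penalty = 0.59 * (2.4800 + 6.1504) = 5.0919.

5.0919


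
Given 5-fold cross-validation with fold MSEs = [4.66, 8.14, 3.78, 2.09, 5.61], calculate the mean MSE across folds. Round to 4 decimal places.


Sum of fold MSEs = 24.2800.
Average = 24.2800 / 5 = 4.8560.

4.8560


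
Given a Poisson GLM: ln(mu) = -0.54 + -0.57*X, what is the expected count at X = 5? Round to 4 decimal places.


Compute eta = -0.54 + -0.57 * 5 = -3.3900.
Apply inverse link: mu = e^-3.3900 = 0.0337.

0.0337


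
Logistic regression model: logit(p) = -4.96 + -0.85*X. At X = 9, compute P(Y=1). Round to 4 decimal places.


z = -4.96 + -0.85 * 9 = -12.6100.
Sigmoid: P = 1 / (1 + exp(12.6100)) = 0.0000.

0.0000


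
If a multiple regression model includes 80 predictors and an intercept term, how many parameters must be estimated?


Including the intercept, the model has 80 predictor coefficients + 1 intercept.
Total = 81.

81


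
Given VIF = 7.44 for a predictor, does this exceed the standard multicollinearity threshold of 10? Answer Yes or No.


Check: VIF = 7.44 vs threshold = 10.
Since 7.44 < 10, the answer is No.

No


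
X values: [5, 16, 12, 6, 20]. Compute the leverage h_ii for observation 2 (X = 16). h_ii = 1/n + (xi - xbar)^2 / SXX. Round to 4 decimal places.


Compute xbar = 11.8000 with n = 5 observations.
SXX = 164.8000.
Leverage = 1/5 + (16 - 11.8000)^2/164.8000 = 0.3070.

0.3070


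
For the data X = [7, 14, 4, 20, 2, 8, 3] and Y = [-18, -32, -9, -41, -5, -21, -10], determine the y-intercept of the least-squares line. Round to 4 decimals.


First find the slope: b1 = -1.9856.
Means: xbar = 8.2857, ybar = -19.4286.
b0 = ybar - b1 * xbar = -19.4286 - -1.9856 * 8.2857 = -2.9767.

-2.9767


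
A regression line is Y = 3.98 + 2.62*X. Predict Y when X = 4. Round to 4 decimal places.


Plug X = 4 into Y = 3.98 + 2.62*X:
Y = 3.98 + 10.4800 = 14.4600.

14.4600


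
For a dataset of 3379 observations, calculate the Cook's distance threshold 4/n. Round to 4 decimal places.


The threshold is 4/n.
4/3379 = 0.0012.

0.0012


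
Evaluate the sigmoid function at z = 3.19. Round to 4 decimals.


Compute exp(-3.1900) = 0.0412.
Sigmoid = 1 / (1 + 0.0412) = 1 / 1.0412 = 0.9605.

0.9605


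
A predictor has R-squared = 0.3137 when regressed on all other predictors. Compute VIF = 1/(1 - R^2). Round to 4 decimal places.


VIF = 1 / (1 - 0.3137).
= 1 / 0.6863 = 1.4571.

1.4571


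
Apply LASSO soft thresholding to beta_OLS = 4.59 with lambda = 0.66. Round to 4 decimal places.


Check: |4.59| = 4.59 vs lambda = 0.66.
Since |beta| > lambda, coefficient = sign(beta)*(|beta| - lambda) = 3.9300.
Soft-thresholded coefficient = 3.9300.

3.9300


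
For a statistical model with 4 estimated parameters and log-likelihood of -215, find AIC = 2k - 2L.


AIC = 2k - 2*loglik = 2(4) - 2(-215).
= 8 + 430 = 438.

438


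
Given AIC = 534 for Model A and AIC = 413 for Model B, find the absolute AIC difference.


|AIC_A - AIC_B| = |534 - 413| = 121.
Model B is preferred (lower AIC).

121


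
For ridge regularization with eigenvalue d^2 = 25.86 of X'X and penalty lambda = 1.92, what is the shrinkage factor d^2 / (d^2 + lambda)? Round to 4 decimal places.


Compute the denominator: 25.86 + 1.92 = 27.7800.
Shrinkage factor = 25.86 / 27.7800 = 0.9309.

0.9309


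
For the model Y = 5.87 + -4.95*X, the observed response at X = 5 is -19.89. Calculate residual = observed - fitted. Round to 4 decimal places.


Compute yhat = 5.87 + (-4.95)(5) = -18.8800.
Residual = actual - predicted = -19.89 - -18.8800 = -1.0100.

-1.0100


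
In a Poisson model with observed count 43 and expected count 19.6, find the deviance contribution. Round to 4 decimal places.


First: ln(43/19.6) = 0.785671.
Then: 43 * 0.785671 = 33.783853.
y - mu = 43 - 19.6 = 23.4.
D = 2(33.783853 - 23.4) = 20.767706, which rounds to 20.7677.

20.7677


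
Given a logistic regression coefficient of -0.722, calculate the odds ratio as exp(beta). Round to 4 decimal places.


The odds ratio is computed as:
OR = e^(-0.722) = 0.4858.

0.4858


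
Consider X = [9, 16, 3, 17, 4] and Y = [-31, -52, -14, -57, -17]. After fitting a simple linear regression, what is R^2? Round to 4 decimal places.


The fitted line is Y = -4.6967 + -3.0105*X.
SSres = 2.7810, SStot = 1550.8000.
R^2 = 1 - SSres/SStot = 0.9982.

0.9982


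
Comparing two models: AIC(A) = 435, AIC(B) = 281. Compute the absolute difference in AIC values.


Absolute difference = |435 - 281| = 154.
The model with lower AIC (B) is preferred.

154


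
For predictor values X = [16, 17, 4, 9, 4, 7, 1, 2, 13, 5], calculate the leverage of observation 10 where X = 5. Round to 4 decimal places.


Mean of X: xbar = 7.8000.
SXX = 297.6000.
For X = 5: h = 1/10 + (5 - 7.8000)^2/297.6000 = 0.1263.

0.1263


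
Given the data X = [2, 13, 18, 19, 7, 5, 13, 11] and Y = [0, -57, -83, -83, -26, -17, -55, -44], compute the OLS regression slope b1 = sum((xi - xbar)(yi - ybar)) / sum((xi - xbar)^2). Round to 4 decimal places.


The sample means are xbar = 11.0000 and ybar = -45.6250.
Compute S_xx = 254.0000 and S_xy = -1263.0000.
Slope b1 = S_xy / S_xx = -1263.0000 / 254.0000 = -4.9724.

-4.9724


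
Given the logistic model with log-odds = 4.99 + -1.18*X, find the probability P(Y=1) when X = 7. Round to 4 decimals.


Compute z = 4.99 + (-1.18)(7) = -3.2700.
exp(-z) = 26.3113.
P = 1/(1 + 26.3113) = 0.0366.

0.0366


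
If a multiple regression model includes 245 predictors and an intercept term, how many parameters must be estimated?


Each predictor gets one coefficient, plus one intercept.
Total parameters = 245 + 1 = 246.

246


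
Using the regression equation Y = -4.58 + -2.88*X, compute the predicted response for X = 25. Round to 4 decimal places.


Predicted value:
Y = -4.58 + (-2.88)(25) = -4.58 + -72.0000 = -76.5800.

-76.5800


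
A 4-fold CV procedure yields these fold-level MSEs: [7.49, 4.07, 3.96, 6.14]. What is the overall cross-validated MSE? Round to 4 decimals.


Add all fold MSEs: 21.6600.
Divide by k = 4: 21.6600/4 = 5.4150.

5.4150


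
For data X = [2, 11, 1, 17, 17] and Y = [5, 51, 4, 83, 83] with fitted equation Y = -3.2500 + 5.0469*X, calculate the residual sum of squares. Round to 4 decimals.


Predicted values from Y = -3.2500 + 5.0469*X.
Residuals: [-1.8438, -1.2659, 2.2031, 0.4527, 0.4527].
SSres = 10.2656.

10.2656


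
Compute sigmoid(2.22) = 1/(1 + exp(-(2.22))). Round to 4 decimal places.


Compute exp(-2.2200) = 0.1086.
Sigmoid = 1 / (1 + 0.1086) = 1 / 1.1086 = 0.9020.

0.9020


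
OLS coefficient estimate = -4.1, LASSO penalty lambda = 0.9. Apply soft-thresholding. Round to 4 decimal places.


|beta_OLS| = 4.1.
lambda = 0.9.
Since |beta| > lambda, coefficient = sign(beta)*(|beta| - lambda) = -3.2000.
Result = -3.2000.

-3.2000


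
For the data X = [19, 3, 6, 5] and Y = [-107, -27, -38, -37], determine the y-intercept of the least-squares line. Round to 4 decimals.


First find the slope: b1 = -5.0567.
Means: xbar = 8.2500, ybar = -52.2500.
b0 = ybar - b1 * xbar = -52.2500 - -5.0567 * 8.2500 = -10.5323.

-10.5323


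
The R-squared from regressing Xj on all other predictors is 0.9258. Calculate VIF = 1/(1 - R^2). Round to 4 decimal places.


Using VIF = 1/(1 - R^2_j):
1 - 0.9258 = 0.0742.
VIF = 13.4771.

13.4771


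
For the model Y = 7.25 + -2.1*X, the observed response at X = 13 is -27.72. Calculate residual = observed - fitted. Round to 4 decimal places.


Predicted = 7.25 + -2.1 * 13 = -20.0500.
Residual = -27.72 - -20.0500 = -7.6700.

-7.6700


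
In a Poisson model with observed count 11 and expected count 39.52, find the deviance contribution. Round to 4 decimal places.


y/mu = 11/39.52 = 0.278340 (approx.), and ln(11/39.52) = -1.278912.
y * ln(y/mu) = 11 * -1.278912 = -14.068032.
y - mu = -28.52.
D = 2 * (-14.068032 - -28.52) = 28.903936, which rounds to 28.9039.

28.9039


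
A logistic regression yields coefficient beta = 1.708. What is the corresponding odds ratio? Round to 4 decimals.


The odds ratio is computed as:
OR = e^(1.708) = 5.5179.

5.5179


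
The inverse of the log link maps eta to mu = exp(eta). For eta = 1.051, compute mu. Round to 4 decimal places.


Apply the inverse link:
mu = e^1.051 = 2.8605.

2.8605


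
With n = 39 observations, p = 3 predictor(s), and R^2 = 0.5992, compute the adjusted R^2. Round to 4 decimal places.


Plug in: Adj R^2 = 1 - (1 - 0.5992) * 38/35.
= 1 - 0.4008 * 38/35
= 1 - 15.2304 / 35
= 1 - 0.4352 = 0.5648.

0.5648


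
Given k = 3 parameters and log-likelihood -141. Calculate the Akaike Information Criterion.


Compute:
2k = 2*3 = 6.
-2*loglik = -2*(-141) = 282.
AIC = 6 + 282 = 288.

288


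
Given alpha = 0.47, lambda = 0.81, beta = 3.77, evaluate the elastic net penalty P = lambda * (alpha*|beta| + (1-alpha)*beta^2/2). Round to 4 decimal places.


Compute:
L1 = 0.47 * 3.77 = 1.7719.
L2 = 0.53 * 3.77^2 / 2 = 3.7664.
Penalty = 0.81 * (1.7719 + 3.7664) = 4.4860.

4.4860


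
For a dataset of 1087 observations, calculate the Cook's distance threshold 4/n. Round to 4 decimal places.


Using the rule of thumb:
Threshold = 4 / 1087 = 0.0037.

0.0037


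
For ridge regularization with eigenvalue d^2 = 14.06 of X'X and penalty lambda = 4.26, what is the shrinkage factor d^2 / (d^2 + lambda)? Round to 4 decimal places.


d^2 + lambda = 14.06 + 4.26 = 18.3200.
Shrinkage factor = 14.06/18.3200 = 0.7675.

0.7675


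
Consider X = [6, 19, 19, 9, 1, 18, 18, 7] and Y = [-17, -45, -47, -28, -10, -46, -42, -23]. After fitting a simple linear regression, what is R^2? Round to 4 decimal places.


The fitted line is Y = -7.7648 + -2.0194*X.
SSres = 23.8642, SStot = 1495.5000.
R^2 = 1 - SSres/SStot = 0.9840.

0.9840


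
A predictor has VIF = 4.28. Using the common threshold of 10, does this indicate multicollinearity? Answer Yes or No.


Compare VIF = 4.28 to the threshold of 10.
4.28 < 10, so the answer is No.

No


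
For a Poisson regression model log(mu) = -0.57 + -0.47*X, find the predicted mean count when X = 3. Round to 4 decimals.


Linear predictor: eta = -0.57 + (-0.47)(3) = -1.9800.
Expected count: mu = exp(-1.9800) = 0.1381.

0.1381


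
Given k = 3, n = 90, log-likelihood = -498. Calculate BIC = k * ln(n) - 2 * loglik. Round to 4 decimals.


k * ln(n) = 3 * ln(90) = 3 * 4.499810 = 13.499430.
-2 * loglik = -2 * (-498) = 996.
BIC = 13.499430 + 996 = 1009.499430, which rounds to 1009.4994.

1009.4994


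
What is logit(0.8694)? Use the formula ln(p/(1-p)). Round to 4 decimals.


Compute the odds: 0.8694/0.1306 = 6.6570.
Take the natural log: ln(6.6570) = 1.8957.

1.8957


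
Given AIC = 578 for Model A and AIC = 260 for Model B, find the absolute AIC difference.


Compute |578 - 260| = 318.
Model B has the smaller AIC.

318


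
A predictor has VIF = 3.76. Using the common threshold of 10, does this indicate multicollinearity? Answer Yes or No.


Check: VIF = 3.76 vs threshold = 10.
Since 3.76 < 10, the answer is No.

No


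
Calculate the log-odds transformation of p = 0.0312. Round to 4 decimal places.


Compute the odds: 0.0312/0.9688 = 0.0322.
Take the natural log: ln(0.0322) = -3.4356.

-3.4356


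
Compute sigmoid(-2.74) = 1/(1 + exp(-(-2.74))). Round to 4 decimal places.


First, exp(2.7400) = 15.4870.
Then sigma(z) = 1/(1 + 15.4870) = 0.0607.

0.0607


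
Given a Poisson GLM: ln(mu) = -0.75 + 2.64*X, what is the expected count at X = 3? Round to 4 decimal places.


Compute eta = -0.75 + 2.64 * 3 = 7.1700.
Apply inverse link: mu = e^7.1700 = 1299.8446.

1299.8446


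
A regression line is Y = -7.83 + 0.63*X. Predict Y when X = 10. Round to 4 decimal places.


Plug X = 10 into Y = -7.83 + 0.63*X:
Y = -7.83 + 6.3000 = -1.5300.

-1.5300


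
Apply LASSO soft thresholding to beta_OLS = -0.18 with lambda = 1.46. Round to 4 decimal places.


|beta_OLS| = 0.18.
lambda = 1.46.
Since |beta| <= lambda, the coefficient is set to 0.
Result = 0.0000.

0.0000


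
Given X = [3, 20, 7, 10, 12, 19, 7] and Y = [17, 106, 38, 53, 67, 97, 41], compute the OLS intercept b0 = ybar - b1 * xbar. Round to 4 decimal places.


Compute b1 = 5.0735 from the OLS formula.
With xbar = 11.1429 and ybar = 59.8571, the intercept is:
b0 = 59.8571 - 5.0735 * 11.1429 = 3.3235.

3.3235


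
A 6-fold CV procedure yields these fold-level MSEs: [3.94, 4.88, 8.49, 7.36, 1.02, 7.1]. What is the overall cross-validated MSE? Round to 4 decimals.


Total MSE across folds = 32.7900.
CV-MSE = 32.7900/6 = 5.4650.

5.4650


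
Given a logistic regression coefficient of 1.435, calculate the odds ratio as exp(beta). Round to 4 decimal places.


The odds ratio is computed as:
OR = e^(1.435) = 4.1996.

4.1996


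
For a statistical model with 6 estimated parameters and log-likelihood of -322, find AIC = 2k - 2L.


AIC = 2*6 - 2*(-322).
= 12 + 644 = 656.

656


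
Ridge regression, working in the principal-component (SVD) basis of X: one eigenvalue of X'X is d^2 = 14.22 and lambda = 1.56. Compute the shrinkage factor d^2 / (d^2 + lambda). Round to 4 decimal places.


Denominator = d^2 + lambda = 14.22 + 1.56 = 15.7800.
Shrinkage = 14.22 / 15.7800 = 0.9011.

0.9011


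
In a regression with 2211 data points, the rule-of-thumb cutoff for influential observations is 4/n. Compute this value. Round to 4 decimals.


Using the rule of thumb:
Threshold = 4 / 2211 = 0.0018.

0.0018


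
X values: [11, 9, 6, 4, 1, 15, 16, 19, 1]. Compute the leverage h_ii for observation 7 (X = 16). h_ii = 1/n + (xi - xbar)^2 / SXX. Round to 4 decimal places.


Mean of X: xbar = 9.1111.
SXX = 350.8889.
For X = 16: h = 1/9 + (16 - 9.1111)^2/350.8889 = 0.2464.

0.2464


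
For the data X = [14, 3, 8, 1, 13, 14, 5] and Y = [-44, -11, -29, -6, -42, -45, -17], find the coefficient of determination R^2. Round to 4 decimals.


Fit the OLS line: b0 = -2.7516, b1 = -3.0127.
SSres = 6.8280.
SStot = 1635.4286.
R^2 = 1 - 6.8280/1635.4286 = 0.9958.

0.9958


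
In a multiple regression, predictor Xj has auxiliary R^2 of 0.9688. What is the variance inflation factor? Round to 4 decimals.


VIF = 1 / (1 - 0.9688).
= 1 / 0.0312 = 32.0513.

32.0513


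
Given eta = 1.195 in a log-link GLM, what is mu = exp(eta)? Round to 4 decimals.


The inverse log link gives:
mu = exp(1.195) = 3.3036.

3.3036


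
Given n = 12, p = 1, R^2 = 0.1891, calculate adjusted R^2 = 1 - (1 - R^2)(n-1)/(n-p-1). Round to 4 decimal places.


Adjusted R^2 = 1 - (1 - R^2) * (n-1)/(n-p-1).
(1 - R^2) = 0.8109.
(n-1)/(n-p-1) = 11/10.
(1 - R^2) * (n-1) = 0.8109 * 11 = 8.9199.
Divide by (n-p-1): 8.9199 / 10 = 0.8920.
Adj R^2 = 1 - 0.8920 = 0.1080.

0.1080


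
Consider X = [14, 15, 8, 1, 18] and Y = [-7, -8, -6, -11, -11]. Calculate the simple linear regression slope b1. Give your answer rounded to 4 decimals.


First compute the means: xbar = 11.2000, ybar = -8.6000.
Then S_xx = sum((xi - xbar)^2) = 182.8000.
S_xy = sum((xi - xbar)(yi - ybar)) = 6.6000.
b1 = S_xy / S_xx = 6.6000 / 182.8000 = 0.0361.

0.0361


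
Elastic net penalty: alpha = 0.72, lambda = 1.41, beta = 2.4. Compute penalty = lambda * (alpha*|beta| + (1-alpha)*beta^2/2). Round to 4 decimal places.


alpha * |beta| = 0.72 * 2.4 = 1.7280.
(1-alpha) * beta^2/2 = 0.28 * 5.7600/2 = 0.8064.
Total = 1.41 * (1.7280 + 0.8064) = 3.5735.

3.5735


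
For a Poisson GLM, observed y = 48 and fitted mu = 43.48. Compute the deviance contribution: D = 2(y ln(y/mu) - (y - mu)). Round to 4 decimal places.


y/mu = 48/43.48 = 1.103956 (approx.), and ln(48/43.48) = 0.098900.
y * ln(y/mu) = 48 * 0.098900 = 4.747200.
y - mu = 4.52.
D = 2 * (4.747200 - 4.52) = 0.454400, which rounds to 0.4544.

0.4544


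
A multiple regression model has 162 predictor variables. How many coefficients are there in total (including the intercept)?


Total coefficients = number of predictors + 1 (for the intercept).
= 162 + 1 = 163.

163


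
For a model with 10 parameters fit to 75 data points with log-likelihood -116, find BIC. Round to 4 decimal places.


Compute k*ln(n) = 10*ln(75) = 10*4.317488 = 43.174880.
Then -2*loglik = 232.
BIC = 43.174880 + 232 = 275.174880, which rounds to 275.1749.

275.1749


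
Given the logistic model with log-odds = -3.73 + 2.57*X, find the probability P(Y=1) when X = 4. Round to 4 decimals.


z = -3.73 + 2.57 * 4 = 6.5500.
Sigmoid: P = 1 / (1 + exp(-6.5500)) = 0.9986.

0.9986


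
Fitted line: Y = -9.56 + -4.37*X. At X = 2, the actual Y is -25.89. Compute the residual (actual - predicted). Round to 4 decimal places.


Compute yhat = -9.56 + (-4.37)(2) = -18.3000.
Residual = actual - predicted = -25.89 - -18.3000 = -7.5900.

-7.5900


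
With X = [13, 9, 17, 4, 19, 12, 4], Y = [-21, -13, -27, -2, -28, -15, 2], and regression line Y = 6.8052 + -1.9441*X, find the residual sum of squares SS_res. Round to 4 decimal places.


Compute predicted values, then residuals = yi - yhat_i.
Residuals: [-2.5319, -2.3083, -0.7555, -1.0288, 2.1327, 1.5240, 2.9712].
SSres = sum(residual^2) = 29.0670.

29.0670


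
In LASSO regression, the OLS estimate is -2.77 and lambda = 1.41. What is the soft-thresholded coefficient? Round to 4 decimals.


Absolute value: |-2.77| = 2.77.
Compare to lambda = 1.41.
Since |beta| > lambda, coefficient = sign(beta)*(|beta| - lambda) = -1.3600.

-1.3600


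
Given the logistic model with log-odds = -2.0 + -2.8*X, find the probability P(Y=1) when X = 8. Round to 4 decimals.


Compute z = -2.0 + (-2.8)(8) = -24.4000.
exp(-z) = 39517126612.1364.
P = 1/(1 + 39517126612.1364) = 0.0000.

0.0000


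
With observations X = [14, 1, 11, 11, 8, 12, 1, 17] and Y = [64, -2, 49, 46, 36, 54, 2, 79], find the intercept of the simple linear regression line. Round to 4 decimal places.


Compute b1 = 4.8958 from the OLS formula.
With xbar = 9.3750 and ybar = 41.0000, the intercept is:
b0 = 41.0000 - 4.8958 * 9.3750 = -4.8979.

-4.8979


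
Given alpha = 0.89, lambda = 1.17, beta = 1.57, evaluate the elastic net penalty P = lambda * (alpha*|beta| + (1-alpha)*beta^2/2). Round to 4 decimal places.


Compute:
L1 = 0.89 * 1.57 = 1.3973.
L2 = 0.11 * 1.57^2 / 2 = 0.1356.
Penalty = 1.17 * (1.3973 + 0.1356) = 1.7935.

1.7935


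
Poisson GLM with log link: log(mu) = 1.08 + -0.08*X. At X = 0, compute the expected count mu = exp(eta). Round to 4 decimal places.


Compute eta = 1.08 + -0.08 * 0 = 1.0800.
Apply inverse link: mu = e^1.0800 = 2.9447.

2.9447


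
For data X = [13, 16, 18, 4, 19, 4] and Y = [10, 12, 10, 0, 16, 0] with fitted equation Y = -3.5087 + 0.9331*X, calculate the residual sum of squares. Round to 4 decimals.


For each point, residual = actual - predicted.
Residuals: [1.3784, 0.5791, -3.2871, -0.2237, 1.7798, -0.2237].
Sum of squared residuals = 16.3081.

16.3081


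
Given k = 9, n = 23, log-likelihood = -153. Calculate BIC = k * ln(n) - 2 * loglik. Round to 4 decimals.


k * ln(n) = 9 * ln(23) = 9 * 3.135494 = 28.219446.
-2 * loglik = -2 * (-153) = 306.
BIC = 28.219446 + 306 = 334.219446, which rounds to 334.2194.

334.2194


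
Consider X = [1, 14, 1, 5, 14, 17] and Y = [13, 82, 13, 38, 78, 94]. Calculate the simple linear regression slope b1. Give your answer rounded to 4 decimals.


First compute the means: xbar = 8.6667, ybar = 53.0000.
Then S_xx = sum((xi - xbar)^2) = 257.3333.
S_xy = sum((xi - xbar)(yi - ybar)) = 1298.0000.
b1 = S_xy / S_xx = 1298.0000 / 257.3333 = 5.0440.

5.0440


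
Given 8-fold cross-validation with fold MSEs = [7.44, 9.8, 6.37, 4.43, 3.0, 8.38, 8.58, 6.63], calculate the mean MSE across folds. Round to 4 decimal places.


Sum of fold MSEs = 54.6300.
Average = 54.6300 / 8 = 6.8288.

6.8288


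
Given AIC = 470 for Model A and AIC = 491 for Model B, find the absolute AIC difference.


|AIC_A - AIC_B| = |470 - 491| = 21.
Model A is preferred (lower AIC).

21


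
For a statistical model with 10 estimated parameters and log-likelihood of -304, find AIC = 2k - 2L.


Compute:
2k = 2*10 = 20.
-2*loglik = -2*(-304) = 608.
AIC = 20 + 608 = 628.

628


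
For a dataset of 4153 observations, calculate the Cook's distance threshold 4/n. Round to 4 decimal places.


The threshold is 4/n.
4/4153 = 0.0010.

0.0010


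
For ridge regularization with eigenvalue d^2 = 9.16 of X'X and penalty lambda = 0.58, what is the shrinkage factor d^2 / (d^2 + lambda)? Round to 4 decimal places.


Compute the denominator: 9.16 + 0.58 = 9.7400.
Shrinkage factor = 9.16 / 9.7400 = 0.9405.

0.9405


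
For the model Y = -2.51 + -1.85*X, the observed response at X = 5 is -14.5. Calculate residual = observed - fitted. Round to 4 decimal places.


Predicted = -2.51 + -1.85 * 5 = -11.7600.
Residual = -14.5 - -11.7600 = -2.7400.

-2.7400


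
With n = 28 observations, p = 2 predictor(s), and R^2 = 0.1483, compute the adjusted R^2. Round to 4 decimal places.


Adjusted R^2 = 1 - (1 - R^2) * (n-1)/(n-p-1).
(1 - R^2) = 0.8517.
(n-1)/(n-p-1) = 27/25.
(1 - R^2) * (n-1) = 0.8517 * 27 = 22.9959.
Divide by (n-p-1): 22.9959 / 25 = 0.9198.
Adj R^2 = 1 - 0.9198 = 0.0802.

0.0802


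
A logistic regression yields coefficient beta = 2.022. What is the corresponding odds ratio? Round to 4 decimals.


exp(2.022) = 7.5534.
So the odds ratio is 7.5534.

7.5534


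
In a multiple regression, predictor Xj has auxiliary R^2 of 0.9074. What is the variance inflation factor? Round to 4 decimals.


Denominator: 1 - 0.9074 = 0.0926.
VIF = 1 / 0.0926 = 10.7991.

10.7991


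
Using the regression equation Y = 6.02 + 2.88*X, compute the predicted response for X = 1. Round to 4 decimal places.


Plug X = 1 into Y = 6.02 + 2.88*X:
Y = 6.02 + 2.8800 = 8.9000.

8.9000


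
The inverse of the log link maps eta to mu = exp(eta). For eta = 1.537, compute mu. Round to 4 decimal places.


The inverse log link gives:
mu = exp(1.537) = 4.6506.

4.6506


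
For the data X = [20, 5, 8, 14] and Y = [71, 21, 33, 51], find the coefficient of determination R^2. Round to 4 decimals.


The fitted line is Y = 5.4972 + 3.2768*X.
SSres = 2.5763, SStot = 1428.0000.
R^2 = 1 - SSres/SStot = 0.9982.

0.9982


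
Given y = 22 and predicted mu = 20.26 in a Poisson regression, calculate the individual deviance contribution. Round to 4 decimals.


Compute y*ln(y/mu) = 22*ln(22/20.26) = 22*0.082394 = 1.812668.
y - mu = 1.74.
D = 2*(1.812668 - (1.74)) = 0.145336, which rounds to 0.1453.

0.1453


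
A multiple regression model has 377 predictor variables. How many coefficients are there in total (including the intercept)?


Each predictor gets one coefficient, plus one intercept.
Total parameters = 377 + 1 = 378.

378


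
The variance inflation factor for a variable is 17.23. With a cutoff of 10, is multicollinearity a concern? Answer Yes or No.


Compare VIF = 17.23 to the threshold of 10.
17.23 >= 10, so the answer is Yes.

Yes


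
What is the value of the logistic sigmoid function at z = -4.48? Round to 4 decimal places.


Compute exp(4.4800) = 88.2347.
Sigmoid = 1 / (1 + 88.2347) = 1 / 89.2347 = 0.0112.

0.0112


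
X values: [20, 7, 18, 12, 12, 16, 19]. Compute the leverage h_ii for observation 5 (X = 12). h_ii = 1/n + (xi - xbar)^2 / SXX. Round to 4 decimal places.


Mean of X: xbar = 14.8571.
SXX = 132.8571.
For X = 12: h = 1/7 + (12 - 14.8571)^2/132.8571 = 0.2043.

0.2043


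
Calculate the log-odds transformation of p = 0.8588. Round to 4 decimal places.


1 - p = 0.1412.
p/(1-p) = 6.0822.
logit = ln(6.0822) = 1.8054.

1.8054


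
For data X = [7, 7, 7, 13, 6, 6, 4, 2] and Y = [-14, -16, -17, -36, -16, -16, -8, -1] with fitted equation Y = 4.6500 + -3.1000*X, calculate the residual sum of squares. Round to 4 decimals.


Predicted values from Y = 4.6500 + -3.1000*X.
Residuals: [3.0500, 1.0500, 0.0500, -0.3500, -2.0500, -2.0500, -0.2500, 0.5500].
SSres = 19.3000.

19.3000


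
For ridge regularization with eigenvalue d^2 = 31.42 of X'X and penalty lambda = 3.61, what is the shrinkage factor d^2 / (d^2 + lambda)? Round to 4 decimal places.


Compute the denominator: 31.42 + 3.61 = 35.0300.
Shrinkage factor = 31.42 / 35.0300 = 0.8969.

0.8969
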